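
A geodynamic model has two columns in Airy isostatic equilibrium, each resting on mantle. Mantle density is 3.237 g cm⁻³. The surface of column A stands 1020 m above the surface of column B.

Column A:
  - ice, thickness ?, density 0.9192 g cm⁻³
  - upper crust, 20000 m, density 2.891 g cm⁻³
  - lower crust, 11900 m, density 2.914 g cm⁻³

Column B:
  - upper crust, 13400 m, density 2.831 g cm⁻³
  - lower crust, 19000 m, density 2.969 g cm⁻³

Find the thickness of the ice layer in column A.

1320 m

Take the compensation level at the base of the deeper column (depth z_c below the surface of column A) and equate Σ ρ_i t_i down to z_c; mantle fills any gap and the z_c terms cancel.
Column A: x×0.9192 + 20000×2.891 + 11900×2.914 + (z_c − 31900 − x)×3.237
Column B: 1020×0 + 13400×2.831 + 19000×2.969 + (z_c − 1020 − 32400)×3.237
The z_c×3.237 term appears on both sides and cancels. Collect the known terms of each column as K = Σ(ρt)_known − 3.237 × (depth of known layers): K_A = 92496.6 − 3.237×31900 = −10763.7; K_B = 94346.4 − 3.237×(1020 + 32400) = −13834.14.
Balance: K_A − x×(3.237 − 0.9192) = K_B, so x = (K_A − K_B)/(3.237 − 0.9192) = 3070.44/2.3178 = 1320 m.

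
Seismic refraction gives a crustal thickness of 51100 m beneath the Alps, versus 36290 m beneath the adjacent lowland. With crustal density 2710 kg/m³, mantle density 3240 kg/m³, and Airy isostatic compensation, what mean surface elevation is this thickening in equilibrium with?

2420 m

Excess crust Δ = 51100 m − 36290 m = 14810 m, split between elevation h and root r with h + r = Δ.
Airy balance ρ_c h = (ρ_m − ρ_c) r gives r = h ρ_c/(ρ_m − ρ_c), so h (1 + ρ_c/(ρ_m − ρ_c)) = Δ, i.e. h = Δ (ρ_m − ρ_c)/ρ_m.
h = 14810 m × 530/3240 = 2420 m.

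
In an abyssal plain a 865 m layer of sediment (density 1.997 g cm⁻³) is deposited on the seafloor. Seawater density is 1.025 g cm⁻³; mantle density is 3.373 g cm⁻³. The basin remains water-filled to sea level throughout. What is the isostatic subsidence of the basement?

Submarine loading: the sediment displaces seawater, and the subsidence is in turn flooded, so s (ρ_m − ρ_w) = t (ρ_sed − ρ_w).
s = 865 m × (1.997 − 1.025) / (3.373 − 1.025) = 358 m.

358 m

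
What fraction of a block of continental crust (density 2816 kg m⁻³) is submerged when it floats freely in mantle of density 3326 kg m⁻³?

Submerged fraction = ρ_obj/ρ_fluid = 2816/3326 = 84.7%.

84.7%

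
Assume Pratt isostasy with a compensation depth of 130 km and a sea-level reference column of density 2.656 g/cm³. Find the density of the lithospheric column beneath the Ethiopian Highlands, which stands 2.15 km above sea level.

2.61 g/cm³

Pratt balance: ρ_ref D = ρ (D + h).
ρ = ρ_ref D/(D + h) = 2.656 × 130 km/(130 km + 2.15 km) = 2.61 g/cm³.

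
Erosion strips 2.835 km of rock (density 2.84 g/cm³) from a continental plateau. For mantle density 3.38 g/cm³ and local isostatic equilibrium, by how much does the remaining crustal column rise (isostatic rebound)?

2.38 km

Unloading: uplift u = e ρ_c/ρ_m = 2.835 km × 2.84/3.38 = 2.38 km.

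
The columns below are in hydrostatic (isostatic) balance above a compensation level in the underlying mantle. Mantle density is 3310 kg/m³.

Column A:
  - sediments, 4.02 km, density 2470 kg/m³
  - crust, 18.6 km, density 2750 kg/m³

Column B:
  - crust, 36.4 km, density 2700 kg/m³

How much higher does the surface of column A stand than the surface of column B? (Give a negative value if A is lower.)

−2.54 km

For any compensation level in the mantle, the mantle terms cancel and isostasy reduces to e = (Σt_A − Σt_B) − (Σ(ρt)_A − Σ(ρt)_B) / ρ_m.
Σt_A = 22.62 km; Σt_B = 36.4 km; Σ(ρt)_A = 61079.4; Σ(ρt)_B = 98280 (in km·kg/m³).
e = (22.62 − 36.4) − (61079.4 − 98280) / 3310 = −2.54 km.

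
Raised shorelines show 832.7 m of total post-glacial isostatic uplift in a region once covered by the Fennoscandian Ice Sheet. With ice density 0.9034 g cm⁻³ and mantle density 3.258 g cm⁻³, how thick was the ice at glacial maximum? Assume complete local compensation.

u = t ρ_ice/ρ_m → t = u ρ_m/ρ_ice = 832.7 m × 3.258/0.9034 = 3000 m.

3000 m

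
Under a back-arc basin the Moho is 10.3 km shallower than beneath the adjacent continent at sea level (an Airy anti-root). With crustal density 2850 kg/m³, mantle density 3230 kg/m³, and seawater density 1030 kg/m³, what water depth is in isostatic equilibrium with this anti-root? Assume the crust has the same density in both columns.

2.15 km

Replacing a thickness d of crust by seawater at the top must be balanced by replacing crust with mantle at the base: d (ρ_c − ρ_w) = a (ρ_m − ρ_c).
d = a (ρ_m − ρ_c)/(ρ_c − ρ_w) = 10.3 km × 380/1820 = 2.15 km.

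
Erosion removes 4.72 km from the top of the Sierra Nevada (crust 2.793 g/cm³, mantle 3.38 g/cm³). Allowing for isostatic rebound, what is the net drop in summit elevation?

0.82 km

Rebound u = e ρ_c/ρ_m = 4.72 km × 2.793/3.38 = 3.9 km.
Net surface drop = e − u = 4.72 km − 3.9 km = e (ρ_m − ρ_c)/ρ_m = 0.82 km.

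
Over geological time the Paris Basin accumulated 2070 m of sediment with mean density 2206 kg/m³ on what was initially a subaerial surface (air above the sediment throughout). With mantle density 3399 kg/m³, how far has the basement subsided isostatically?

1340 m

Subaerial load: s = t ρ_sed / ρ_m = 2070 m × 2206/3399 = 1340 m.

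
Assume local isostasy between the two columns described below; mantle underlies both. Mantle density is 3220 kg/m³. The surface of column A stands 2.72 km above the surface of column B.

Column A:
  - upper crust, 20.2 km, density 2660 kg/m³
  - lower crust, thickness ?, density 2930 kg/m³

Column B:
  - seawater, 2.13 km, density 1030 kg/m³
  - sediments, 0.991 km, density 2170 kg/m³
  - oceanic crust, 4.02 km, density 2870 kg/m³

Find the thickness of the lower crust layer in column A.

15.7 km

Take the compensation level at the base of the deeper column (depth z_c below the surface of column A) and equate Σ ρ_i t_i down to z_c; mantle fills any gap and the z_c terms cancel.
Column A: 20.2×2660 + x×2930 + (z_c − 20.2 − x)×3220
Column B: 2.72×0 + 2.13×1030 + 0.991×2170 + 4.02×2870 + (z_c − 2.72 − 7.141)×3220
The z_c×3220 term appears on both sides and cancels. Collect the known terms of each column as K = Σ(ρt)_known − 3220 × (depth of known layers): K_A = 53732 − 3220×20.2 = −11312; K_B = 15881.77 − 3220×(2.72 + 7.141) = −15870.65.
Balance: K_A − x×(3220 − 2930) = K_B, so x = (K_A − K_B)/(3220 − 2930) = 4558.65/290 = 15.7 km.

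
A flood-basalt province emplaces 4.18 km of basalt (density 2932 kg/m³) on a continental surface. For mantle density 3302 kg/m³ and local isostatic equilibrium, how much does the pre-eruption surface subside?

Subaerial loading: s = t ρ_load / ρ_m.
s = 4.18 km × 2932/3302 = 3.71 km.

3.71 km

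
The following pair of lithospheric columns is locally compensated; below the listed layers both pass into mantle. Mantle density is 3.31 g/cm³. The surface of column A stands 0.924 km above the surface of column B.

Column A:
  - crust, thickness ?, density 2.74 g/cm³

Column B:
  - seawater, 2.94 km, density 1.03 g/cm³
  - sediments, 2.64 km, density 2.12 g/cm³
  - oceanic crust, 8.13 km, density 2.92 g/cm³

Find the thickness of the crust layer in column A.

Take the compensation level at the base of the deeper column (depth z_c below the surface of column A) and equate Σ ρ_i t_i down to z_c; mantle fills any gap and the z_c terms cancel.
Column A: x×2.74 + (z_c − 0 − x)×3.31
Column B: 0.924×0 + 2.94×1.03 + 2.64×2.12 + 8.13×2.92 + (z_c − 0.924 − 13.71)×3.31
The z_c×3.31 term appears on both sides and cancels. Collect the known terms of each column as K = Σ(ρt)_known − 3.31 × (depth of known layers): K_A = 0 − 3.31×0 = 0; K_B = 32.3646 − 3.31×(0.924 + 13.71) = −16.07394.
Balance: K_A − x×(3.31 − 2.74) = K_B, so x = (K_A − K_B)/(3.31 − 2.74) = 16.0739/0.57 = 28.2 km.

28.2 km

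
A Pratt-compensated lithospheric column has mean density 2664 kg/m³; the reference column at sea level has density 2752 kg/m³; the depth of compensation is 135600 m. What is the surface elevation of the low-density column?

4480 m

ρ_ref D = ρ (D + h) → h = D (ρ_ref − ρ)/ρ.
h = 135600 m × (2752 − 2664)/2664 = 4480 m.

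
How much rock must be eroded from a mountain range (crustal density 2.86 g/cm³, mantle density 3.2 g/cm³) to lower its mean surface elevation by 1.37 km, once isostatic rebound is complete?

12.9 km

Net drop Δ = e − u = e − e ρ_c/ρ_m = e (ρ_m − ρ_c)/ρ_m.
e = Δ ρ_m/(ρ_m − ρ_c) = 1.37 km × 3.2/0.34 = 12.9 km.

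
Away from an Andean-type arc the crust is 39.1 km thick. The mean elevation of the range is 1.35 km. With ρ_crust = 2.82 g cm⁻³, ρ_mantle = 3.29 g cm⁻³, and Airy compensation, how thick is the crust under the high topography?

Root depth r = h ρ_c / (ρ_m − ρ_c) = 1.35 km × 2.82 / 0.47 = 8.1 km.
Total thickness = T + h + r = 39.1 km + 1.35 km + 8.1 km = 48.5 km.

48.5 km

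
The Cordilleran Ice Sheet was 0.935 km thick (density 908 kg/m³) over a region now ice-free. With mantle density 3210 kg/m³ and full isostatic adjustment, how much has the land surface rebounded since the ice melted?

0.264 km

Removing the load lets mantle flow back in; uplift u satisfies ρ_ice t = ρ_m u.
u = t ρ_ice/ρ_m = 0.935 km × 908/3210 = 0.264 km.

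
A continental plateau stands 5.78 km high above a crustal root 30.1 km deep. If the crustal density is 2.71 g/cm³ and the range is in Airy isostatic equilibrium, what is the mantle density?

Airy balance: ρ_c h = (ρ_m − ρ_c) r → ρ_m = ρ_c (1 + h/r).
ρ_m = 2.71 × (1 + 5.78 km/30.1 km) = 3.23 g/cm³.

3.23 g/cm³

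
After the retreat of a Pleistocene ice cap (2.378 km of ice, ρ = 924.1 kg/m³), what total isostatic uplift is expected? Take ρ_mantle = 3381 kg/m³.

0.65 km

Removing the load lets mantle flow back in; uplift u satisfies ρ_ice t = ρ_m u.
u = t ρ_ice/ρ_m = 2.378 km × 924.1/3381 = 0.65 km.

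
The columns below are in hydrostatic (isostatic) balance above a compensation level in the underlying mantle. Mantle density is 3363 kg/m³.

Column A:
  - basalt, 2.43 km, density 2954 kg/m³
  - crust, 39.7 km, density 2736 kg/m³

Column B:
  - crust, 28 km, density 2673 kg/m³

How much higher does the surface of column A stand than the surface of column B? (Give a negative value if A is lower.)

1.95 km

For any compensation level in the mantle, the mantle terms cancel and isostasy reduces to e = (Σt_A − Σt_B) − (Σ(ρt)_A − Σ(ρt)_B) / ρ_m.
Σt_A = 42.13 km; Σt_B = 28 km; Σ(ρt)_A = 115797.42; Σ(ρt)_B = 74844 (in km·kg/m³).
e = (42.13 − 28) − (115797.42 − 74844) / 3363 = 1.95 km.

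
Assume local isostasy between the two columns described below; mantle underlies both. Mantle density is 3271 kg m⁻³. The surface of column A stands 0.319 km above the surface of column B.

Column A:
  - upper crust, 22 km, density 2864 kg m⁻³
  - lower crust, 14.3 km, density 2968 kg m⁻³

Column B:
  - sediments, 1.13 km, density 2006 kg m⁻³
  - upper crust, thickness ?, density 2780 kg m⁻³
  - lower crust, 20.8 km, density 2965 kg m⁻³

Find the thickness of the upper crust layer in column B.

9.06 km

Take the compensation level at the base of the deeper column (depth z_c below the surface of column A) and equate Σ ρ_i t_i down to z_c; mantle fills any gap and the z_c terms cancel.
Column A: 22×2864 + 14.3×2968 + (z_c − 36.3)×3271
Column B: 0.319×0 + 1.13×2006 + x×2780 + 20.8×2965 + (z_c − 0.319 − 21.93 − x)×3271
The z_c×3271 term appears on both sides and cancels. Collect the known terms of each column as K = Σ(ρt)_known − 3271 × (depth of known layers): K_A = 105450.4 − 3271×36.3 = −13286.9; K_B = 63938.78 − 3271×(0.319 + 21.93) = −8837.699.
Balance: K_A = K_B − x×(3271 − 2780), so x = (K_B − K_A)/(3271 − 2780) = 4449.2/491 = 9.06 km.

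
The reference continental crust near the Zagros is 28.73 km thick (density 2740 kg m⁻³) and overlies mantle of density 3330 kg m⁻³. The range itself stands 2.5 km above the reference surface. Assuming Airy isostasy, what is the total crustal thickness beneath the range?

42.8 km

Root depth r = h ρ_c / (ρ_m − ρ_c) = 2.5 km × 2740 / 590 = 11.61 km.
Total thickness = T + h + r = 28.73 km + 2.5 km + 11.61 km = 42.8 km.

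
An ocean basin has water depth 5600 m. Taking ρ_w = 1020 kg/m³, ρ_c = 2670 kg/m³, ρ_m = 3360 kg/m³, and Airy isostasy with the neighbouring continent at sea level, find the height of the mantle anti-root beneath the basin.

Isostatic balance requires: replacing crust with seawater at the top is compensated by replacing crust with mantle at the base: d (ρ_c − ρ_w) = a (ρ_m − ρ_c).
a = d (ρ_c − ρ_w)/(ρ_m − ρ_c) = 5600 m × 1650/690 = 13400 m.

13400 m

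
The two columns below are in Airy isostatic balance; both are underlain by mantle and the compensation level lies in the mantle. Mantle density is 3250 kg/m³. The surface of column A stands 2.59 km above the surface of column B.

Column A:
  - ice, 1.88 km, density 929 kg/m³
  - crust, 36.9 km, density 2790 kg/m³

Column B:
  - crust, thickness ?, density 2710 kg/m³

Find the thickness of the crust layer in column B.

23.9 km

Take the compensation level at the base of the deeper column (depth z_c below the surface of column A) and equate Σ ρ_i t_i down to z_c; mantle fills any gap and the z_c terms cancel.
Column A: 1.88×929 + 36.9×2790 + (z_c − 38.78)×3250
Column B: 2.59×0 + x×2710 + (z_c − 2.59 − 0 − x)×3250
The z_c×3250 term appears on both sides and cancels. Collect the known terms of each column as K = Σ(ρt)_known − 3250 × (depth of known layers): K_A = 104697.52 − 3250×38.78 = −21337.48; K_B = 0 − 3250×(2.59 + 0) = −8417.5.
Balance: K_A = K_B − x×(3250 − 2710), so x = (K_B − K_A)/(3250 − 2710) = 12920/540 = 23.9 km.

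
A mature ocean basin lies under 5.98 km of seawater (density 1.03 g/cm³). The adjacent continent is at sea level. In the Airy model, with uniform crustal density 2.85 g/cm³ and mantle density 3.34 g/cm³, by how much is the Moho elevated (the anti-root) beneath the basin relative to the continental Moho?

Equating mass per unit area of the two columns: replacing crust with seawater at the top is compensated by replacing crust with mantle at the base: d (ρ_c − ρ_w) = a (ρ_m − ρ_c).
a = d (ρ_c − ρ_w)/(ρ_m − ρ_c) = 5.98 km × 1.82/0.49 = 22.2 km.

22.2 km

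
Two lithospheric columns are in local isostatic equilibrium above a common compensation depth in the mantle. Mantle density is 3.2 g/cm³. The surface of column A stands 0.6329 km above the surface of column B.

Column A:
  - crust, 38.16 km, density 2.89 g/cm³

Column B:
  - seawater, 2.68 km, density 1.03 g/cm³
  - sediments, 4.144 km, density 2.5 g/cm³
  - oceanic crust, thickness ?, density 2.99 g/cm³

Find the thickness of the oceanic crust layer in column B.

Take the compensation level at the base of the deeper column (depth z_c below the surface of column A) and equate Σ ρ_i t_i down to z_c; mantle fills any gap and the z_c terms cancel.
Column A: 38.16×2.89 + (z_c − 38.16)×3.2
Column B: 0.6329×0 + 2.68×1.03 + 4.144×2.5 + x×2.99 + (z_c − 0.6329 − 6.824 − x)×3.2
The z_c×3.2 term appears on both sides and cancels. Collect the known terms of each column as K = Σ(ρt)_known − 3.2 × (depth of known layers): K_A = 110.2824 − 3.2×38.16 = −11.8296; K_B = 13.1204 − 3.2×(0.6329 + 6.824) = −10.74168.
Balance: K_A = K_B − x×(3.2 − 2.99), so x = (K_B − K_A)/(3.2 − 2.99) = 1.08792/0.21 = 5.18 km.

5.18 km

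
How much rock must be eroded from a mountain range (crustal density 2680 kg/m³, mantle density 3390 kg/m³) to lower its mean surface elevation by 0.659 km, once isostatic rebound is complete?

Net drop Δ = e − u = e − e ρ_c/ρ_m = e (ρ_m − ρ_c)/ρ_m.
e = Δ ρ_m/(ρ_m − ρ_c) = 0.659 km × 3390/710 = 3.15 km.

3.15 km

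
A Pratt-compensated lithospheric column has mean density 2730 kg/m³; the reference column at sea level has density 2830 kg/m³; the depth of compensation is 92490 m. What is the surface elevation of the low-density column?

ρ_ref D = ρ (D + h) → h = D (ρ_ref − ρ)/ρ.
h = 92490 m × (2830 − 2730)/2730 = 3390 m.

3390 m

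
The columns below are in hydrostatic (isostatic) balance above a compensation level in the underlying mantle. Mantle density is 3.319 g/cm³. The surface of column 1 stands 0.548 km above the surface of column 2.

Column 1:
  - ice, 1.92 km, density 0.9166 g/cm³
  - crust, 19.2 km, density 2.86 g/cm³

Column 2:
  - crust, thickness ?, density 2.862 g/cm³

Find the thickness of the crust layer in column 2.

Take the compensation level at the base of the deeper column (depth z_c below the surface of column 1) and equate Σ ρ_i t_i down to z_c; mantle fills any gap and the z_c terms cancel.
Column 1: 1.92×0.9166 + 19.2×2.86 + (z_c − 21.12)×3.319
Column 2: 0.548×0 + x×2.862 + (z_c − 0.548 − 0 − x)×3.319
The z_c×3.319 term appears on both sides and cancels. Collect the known terms of each column as K = Σ(ρt)_known − 3.319 × (depth of known layers): K_1 = 56.671872 − 3.319×21.12 = −13.425408; K_2 = 0 − 3.319×(0.548 + 0) = −1.818812.
Balance: K_1 = K_2 − x×(3.319 − 2.862), so x = (K_2 − K_1)/(3.319 − 2.862) = 11.6066/0.457 = 25.4 km.

25.4 km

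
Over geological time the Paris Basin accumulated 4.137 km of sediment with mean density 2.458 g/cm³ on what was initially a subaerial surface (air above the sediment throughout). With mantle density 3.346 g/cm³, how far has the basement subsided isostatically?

Subaerial load: s = t ρ_sed / ρ_m = 4.137 km × 2.458/3.346 = 3.04 km.

3.04 km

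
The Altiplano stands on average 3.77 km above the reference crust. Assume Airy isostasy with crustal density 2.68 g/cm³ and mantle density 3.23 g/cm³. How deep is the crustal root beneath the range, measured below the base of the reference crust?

In Airy isostatic equilibrium: the weight of the topography is balanced by the buoyancy of the root, ρ_c h = (ρ_m − ρ_c) r.
r = h · ρ_c / (ρ_m − ρ_c) = 3.77 km × 2.68 / (3.23 − 2.68) = 18.4 km.

18.4 km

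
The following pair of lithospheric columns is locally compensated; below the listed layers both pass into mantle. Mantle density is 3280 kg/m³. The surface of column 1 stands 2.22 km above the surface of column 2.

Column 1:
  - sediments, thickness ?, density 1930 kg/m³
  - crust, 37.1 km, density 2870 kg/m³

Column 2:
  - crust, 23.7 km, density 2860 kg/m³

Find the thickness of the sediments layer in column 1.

Take the compensation level at the base of the deeper column (depth z_c below the surface of column 1) and equate Σ ρ_i t_i down to z_c; mantle fills any gap and the z_c terms cancel.
Column 1: x×1930 + 37.1×2870 + (z_c − 37.1 − x)×3280
Column 2: 2.22×0 + 23.7×2860 + (z_c − 2.22 − 23.7)×3280
The z_c×3280 term appears on both sides and cancels. Collect the known terms of each column as K = Σ(ρt)_known − 3280 × (depth of known layers): K_1 = 106477 − 3280×37.1 = −15211; K_2 = 67782 − 3280×(2.22 + 23.7) = −17235.6.
Balance: K_1 − x×(3280 − 1930) = K_2, so x = (K_1 − K_2)/(3280 − 1930) = 2024.6/1350 = 1.5 km.

1.5 km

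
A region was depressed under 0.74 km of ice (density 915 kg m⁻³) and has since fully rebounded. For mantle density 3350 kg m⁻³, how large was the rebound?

0.202 km

Removing the load lets mantle flow back in; uplift u satisfies ρ_ice t = ρ_m u.
u = t ρ_ice/ρ_m = 0.74 km × 915/3350 = 0.202 km.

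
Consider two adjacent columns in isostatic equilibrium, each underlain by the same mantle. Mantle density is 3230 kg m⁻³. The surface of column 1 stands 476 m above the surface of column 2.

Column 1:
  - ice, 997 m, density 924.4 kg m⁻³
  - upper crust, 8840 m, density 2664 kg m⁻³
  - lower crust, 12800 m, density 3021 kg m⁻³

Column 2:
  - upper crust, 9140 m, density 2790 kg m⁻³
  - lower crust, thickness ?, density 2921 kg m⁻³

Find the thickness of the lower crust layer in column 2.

Take the compensation level at the base of the deeper column (depth z_c below the surface of column 1) and equate Σ ρ_i t_i down to z_c; mantle fills any gap and the z_c terms cancel.
Column 1: 997×924.4 + 8840×2664 + 12800×3021 + (z_c − 22637)×3230
Column 2: 476×0 + 9140×2790 + x×2921 + (z_c − 476 − 9140 − x)×3230
The z_c×3230 term appears on both sides and cancels. Collect the known terms of each column as K = Σ(ρt)_known − 3230 × (depth of known layers): K_1 = 63140186.8 − 3230×22637 = −9977323.2; K_2 = 25500600 − 3230×(476 + 9140) = −5559080.
Balance: K_1 = K_2 − x×(3230 − 2921), so x = (K_2 − K_1)/(3230 − 2921) = 4418240/309 = 14300 m.

14300 m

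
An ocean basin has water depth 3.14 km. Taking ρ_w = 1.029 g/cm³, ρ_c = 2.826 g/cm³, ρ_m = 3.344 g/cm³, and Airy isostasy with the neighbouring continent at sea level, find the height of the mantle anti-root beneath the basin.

10.9 km

Equating mass per unit area of the two columns: replacing crust with seawater at the top is compensated by replacing crust with mantle at the base: d (ρ_c − ρ_w) = a (ρ_m − ρ_c).
a = d (ρ_c − ρ_w)/(ρ_m − ρ_c) = 3.14 km × 1.797/0.518 = 10.9 km.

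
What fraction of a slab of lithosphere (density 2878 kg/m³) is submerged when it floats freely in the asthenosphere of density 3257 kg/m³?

Submerged fraction = ρ_obj/ρ_fluid = 2878/3257 = 88.4%.

88.4%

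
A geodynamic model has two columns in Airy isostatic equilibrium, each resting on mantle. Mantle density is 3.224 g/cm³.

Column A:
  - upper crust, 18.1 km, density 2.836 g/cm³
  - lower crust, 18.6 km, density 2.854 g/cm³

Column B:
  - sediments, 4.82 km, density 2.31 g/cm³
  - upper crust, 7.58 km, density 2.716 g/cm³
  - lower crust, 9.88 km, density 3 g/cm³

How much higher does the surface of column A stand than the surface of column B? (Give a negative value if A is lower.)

For any compensation level in the mantle, the mantle terms cancel and isostasy reduces to e = (Σt_A − Σt_B) − (Σ(ρt)_A − Σ(ρt)_B) / ρ_m.
Σt_A = 36.7 km; Σt_B = 22.28 km; Σ(ρt)_A = 104.416; Σ(ρt)_B = 61.36148 (in km·g/cm³).
e = (36.7 − 22.28) − (104.416 − 61.36148) / 3.224 = 1.07 km.

1.07 km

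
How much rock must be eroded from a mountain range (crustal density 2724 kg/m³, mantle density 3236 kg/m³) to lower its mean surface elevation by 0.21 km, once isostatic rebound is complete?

1.33 km

Net drop Δ = e − u = e − e ρ_c/ρ_m = e (ρ_m − ρ_c)/ρ_m.
e = Δ ρ_m/(ρ_m − ρ_c) = 0.21 km × 3236/512 = 1.33 km.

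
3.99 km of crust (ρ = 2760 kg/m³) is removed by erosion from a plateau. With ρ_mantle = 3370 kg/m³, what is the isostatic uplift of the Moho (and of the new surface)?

Unloading: uplift u = e ρ_c/ρ_m = 3.99 km × 2760/3370 = 3.27 km.

3.27 km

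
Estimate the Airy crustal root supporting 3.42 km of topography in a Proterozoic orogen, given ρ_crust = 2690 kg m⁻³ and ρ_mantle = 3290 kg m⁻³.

Balancing pressure at the compensation depth: the weight of the topography is balanced by the buoyancy of the root, ρ_c h = (ρ_m − ρ_c) r.
r = h · ρ_c / (ρ_m − ρ_c) = 3.42 km × 2690 / (3290 − 2690) = 15.3 km.

15.3 km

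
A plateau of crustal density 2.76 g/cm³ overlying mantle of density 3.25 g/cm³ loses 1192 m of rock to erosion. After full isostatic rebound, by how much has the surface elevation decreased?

180 m

Rebound u = e ρ_c/ρ_m = 1192 m × 2.76/3.25 = 1012 m.
Net surface drop = e − u = 1192 m − 1012 m = e (ρ_m − ρ_c)/ρ_m = 180 m.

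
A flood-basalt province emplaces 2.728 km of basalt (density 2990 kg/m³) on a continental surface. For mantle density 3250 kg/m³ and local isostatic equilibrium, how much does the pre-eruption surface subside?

Subaerial loading: s = t ρ_load / ρ_m.
s = 2.728 km × 2990/3250 = 2.51 km.

2.51 km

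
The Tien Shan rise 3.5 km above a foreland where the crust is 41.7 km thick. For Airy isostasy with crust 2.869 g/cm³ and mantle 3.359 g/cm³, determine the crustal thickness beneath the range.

65.7 km

Root depth r = h ρ_c / (ρ_m − ρ_c) = 3.5 km × 2.869 / 0.49 = 20.49 km.
Total thickness = T + h + r = 41.7 km + 3.5 km + 20.49 km = 65.7 km.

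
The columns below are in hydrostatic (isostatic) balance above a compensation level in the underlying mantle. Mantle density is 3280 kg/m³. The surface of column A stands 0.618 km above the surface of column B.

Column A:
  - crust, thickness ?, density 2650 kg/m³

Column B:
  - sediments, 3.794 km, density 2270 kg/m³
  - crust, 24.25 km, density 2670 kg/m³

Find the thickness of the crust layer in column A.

Take the compensation level at the base of the deeper column (depth z_c below the surface of column A) and equate Σ ρ_i t_i down to z_c; mantle fills any gap and the z_c terms cancel.
Column A: x×2650 + (z_c − 0 − x)×3280
Column B: 0.618×0 + 3.794×2270 + 24.25×2670 + (z_c − 0.618 − 28.044)×3280
The z_c×3280 term appears on both sides and cancels. Collect the known terms of each column as K = Σ(ρt)_known − 3280 × (depth of known layers): K_A = 0 − 3280×0 = 0; K_B = 73359.88 − 3280×(0.618 + 28.044) = −20651.48.
Balance: K_A − x×(3280 − 2650) = K_B, so x = (K_A − K_B)/(3280 − 2650) = 20651.5/630 = 32.8 km.

32.8 km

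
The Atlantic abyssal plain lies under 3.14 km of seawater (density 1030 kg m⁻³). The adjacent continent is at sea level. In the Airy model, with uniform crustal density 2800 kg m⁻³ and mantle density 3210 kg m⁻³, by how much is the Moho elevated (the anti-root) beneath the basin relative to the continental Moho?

13.6 km

Equating mass per unit area of the two columns: replacing crust with seawater at the top is compensated by replacing crust with mantle at the base: d (ρ_c − ρ_w) = a (ρ_m − ρ_c).
a = d (ρ_c − ρ_w)/(ρ_m − ρ_c) = 3.14 km × 1770/410 = 13.6 km.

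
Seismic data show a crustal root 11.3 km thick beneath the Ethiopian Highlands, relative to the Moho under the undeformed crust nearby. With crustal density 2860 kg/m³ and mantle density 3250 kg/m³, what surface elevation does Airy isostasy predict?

1.54 km

For local isostatic compensation: ρ_c h = (ρ_m − ρ_c) r.
h = r (ρ_m − ρ_c) / ρ_c = 11.3 km × (3250 − 2860) / 2860 = 1.54 km.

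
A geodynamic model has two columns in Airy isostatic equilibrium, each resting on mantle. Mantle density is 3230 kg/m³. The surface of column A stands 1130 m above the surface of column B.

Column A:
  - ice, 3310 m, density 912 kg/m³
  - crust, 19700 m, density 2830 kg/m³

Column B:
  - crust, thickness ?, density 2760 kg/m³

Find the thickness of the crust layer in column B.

Take the compensation level at the base of the deeper column (depth z_c below the surface of column A) and equate Σ ρ_i t_i down to z_c; mantle fills any gap and the z_c terms cancel.
Column A: 3310×912 + 19700×2830 + (z_c − 23010)×3230
Column B: 1130×0 + x×2760 + (z_c − 1130 − 0 − x)×3230
The z_c×3230 term appears on both sides and cancels. Collect the known terms of each column as K = Σ(ρt)_known − 3230 × (depth of known layers): K_A = 58769720 − 3230×23010 = −15552580; K_B = 0 − 3230×(1130 + 0) = −3649900.
Balance: K_A = K_B − x×(3230 − 2760), so x = (K_B − K_A)/(3230 − 2760) = 11902700/470 = 25300 m.

25300 m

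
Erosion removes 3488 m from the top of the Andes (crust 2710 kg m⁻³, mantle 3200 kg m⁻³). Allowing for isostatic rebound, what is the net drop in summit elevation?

534 m

Rebound u = e ρ_c/ρ_m = 3488 m × 2710/3200 = 2954 m.
Net surface drop = e − u = 3488 m − 2954 m = e (ρ_m − ρ_c)/ρ_m = 534 m.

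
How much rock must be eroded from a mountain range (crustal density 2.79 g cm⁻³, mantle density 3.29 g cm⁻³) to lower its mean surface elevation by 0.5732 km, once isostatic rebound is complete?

3.77 km

Net drop Δ = e − u = e − e ρ_c/ρ_m = e (ρ_m − ρ_c)/ρ_m.
e = Δ ρ_m/(ρ_m − ρ_c) = 0.5732 km × 3.29/0.5 = 3.77 km.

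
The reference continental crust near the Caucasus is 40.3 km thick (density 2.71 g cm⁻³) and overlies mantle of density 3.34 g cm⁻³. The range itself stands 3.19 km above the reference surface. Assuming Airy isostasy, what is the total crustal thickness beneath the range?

57.2 km

Root depth r = h ρ_c / (ρ_m − ρ_c) = 3.19 km × 2.71 / 0.63 = 13.72 km.
Total thickness = T + h + r = 40.3 km + 3.19 km + 13.72 km = 57.2 km.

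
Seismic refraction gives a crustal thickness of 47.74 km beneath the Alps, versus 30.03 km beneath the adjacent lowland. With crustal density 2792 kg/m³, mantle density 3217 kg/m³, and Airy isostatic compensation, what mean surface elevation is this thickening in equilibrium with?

Excess crust Δ = 47.74 km − 30.03 km = 17.71 km, split between elevation h and root r with h + r = Δ.
Airy balance ρ_c h = (ρ_m − ρ_c) r gives r = h ρ_c/(ρ_m − ρ_c), so h (1 + ρ_c/(ρ_m − ρ_c)) = Δ, i.e. h = Δ (ρ_m − ρ_c)/ρ_m.
h = 17.71 km × 425/3217 = 2.34 km.

2.34 km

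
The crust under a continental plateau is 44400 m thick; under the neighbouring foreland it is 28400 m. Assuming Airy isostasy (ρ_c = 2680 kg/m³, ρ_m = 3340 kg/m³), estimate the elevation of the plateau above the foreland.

3160 m

Excess crust Δ = 44400 m − 28400 m = 16000 m, split between elevation h and root r with h + r = Δ.
Airy balance ρ_c h = (ρ_m − ρ_c) r gives r = h ρ_c/(ρ_m − ρ_c), so h (1 + ρ_c/(ρ_m − ρ_c)) = Δ, i.e. h = Δ (ρ_m − ρ_c)/ρ_m.
h = 16000 m × 660/3340 = 3160 m.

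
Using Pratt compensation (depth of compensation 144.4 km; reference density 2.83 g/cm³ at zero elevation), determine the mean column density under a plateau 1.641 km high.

2.8 g/cm³

Pratt balance: ρ_ref D = ρ (D + h).
ρ = ρ_ref D/(D + h) = 2.83 × 144.4 km/(144.4 km + 1.641 km) = 2.8 g/cm³.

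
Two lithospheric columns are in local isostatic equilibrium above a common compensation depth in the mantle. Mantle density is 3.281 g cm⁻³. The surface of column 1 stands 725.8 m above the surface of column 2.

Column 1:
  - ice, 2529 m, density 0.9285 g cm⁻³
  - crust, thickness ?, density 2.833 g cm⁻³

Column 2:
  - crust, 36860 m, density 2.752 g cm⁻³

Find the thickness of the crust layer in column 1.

Take the compensation level at the base of the deeper column (depth z_c below the surface of column 1) and equate Σ ρ_i t_i down to z_c; mantle fills any gap and the z_c terms cancel.
Column 1: 2529×0.9285 + x×2.833 + (z_c − 2529 − x)×3.281
Column 2: 725.8×0 + 36860×2.752 + (z_c − 725.8 − 36860)×3.281
The z_c×3.281 term appears on both sides and cancels. Collect the known terms of each column as K = Σ(ρt)_known − 3.281 × (depth of known layers): K_1 = 2348.1765 − 3.281×2529 = −5949.4725; K_2 = 101438.72 − 3.281×(725.8 + 36860) = −21880.2898.
Balance: K_1 − x×(3.281 − 2.833) = K_2, so x = (K_1 − K_2)/(3.281 − 2.833) = 15930.8/0.448 = 35600 m.

35600 m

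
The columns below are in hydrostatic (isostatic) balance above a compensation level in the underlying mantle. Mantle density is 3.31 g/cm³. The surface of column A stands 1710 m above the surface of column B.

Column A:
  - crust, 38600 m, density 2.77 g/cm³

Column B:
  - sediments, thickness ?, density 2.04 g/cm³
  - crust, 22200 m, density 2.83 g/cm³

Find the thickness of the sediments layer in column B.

3570 m

Take the compensation level at the base of the deeper column (depth z_c below the surface of column A) and equate Σ ρ_i t_i down to z_c; mantle fills any gap and the z_c terms cancel.
Column A: 38600×2.77 + (z_c − 38600)×3.31
Column B: 1710×0 + x×2.04 + 22200×2.83 + (z_c − 1710 − 22200 − x)×3.31
The z_c×3.31 term appears on both sides and cancels. Collect the known terms of each column as K = Σ(ρt)_known − 3.31 × (depth of known layers): K_A = 106922 − 3.31×38600 = −20844; K_B = 62826 − 3.31×(1710 + 22200) = −16316.1.
Balance: K_A = K_B − x×(3.31 − 2.04), so x = (K_B − K_A)/(3.31 − 2.04) = 4527.9/1.27 = 3570 m.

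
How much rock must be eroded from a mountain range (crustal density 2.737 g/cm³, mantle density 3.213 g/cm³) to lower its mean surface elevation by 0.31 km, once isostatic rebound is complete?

Net drop Δ = e − u = e − e ρ_c/ρ_m = e (ρ_m − ρ_c)/ρ_m.
e = Δ ρ_m/(ρ_m − ρ_c) = 0.31 km × 3.213/0.476 = 2.09 km.

2.09 km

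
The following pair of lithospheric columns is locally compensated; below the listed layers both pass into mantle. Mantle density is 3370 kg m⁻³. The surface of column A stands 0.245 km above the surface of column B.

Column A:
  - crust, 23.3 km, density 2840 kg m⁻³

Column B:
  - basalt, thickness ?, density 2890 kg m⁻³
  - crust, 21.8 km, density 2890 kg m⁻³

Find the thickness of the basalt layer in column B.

2.21 km

Take the compensation level at the base of the deeper column (depth z_c below the surface of column A) and equate Σ ρ_i t_i down to z_c; mantle fills any gap and the z_c terms cancel.
Column A: 23.3×2840 + (z_c − 23.3)×3370
Column B: 0.245×0 + x×2890 + 21.8×2890 + (z_c − 0.245 − 21.8 − x)×3370
The z_c×3370 term appears on both sides and cancels. Collect the known terms of each column as K = Σ(ρt)_known − 3370 × (depth of known layers): K_A = 66172 − 3370×23.3 = −12349; K_B = 63002 − 3370×(0.245 + 21.8) = −11289.65.
Balance: K_A = K_B − x×(3370 − 2890), so x = (K_B − K_A)/(3370 − 2890) = 1059.35/480 = 2.21 km.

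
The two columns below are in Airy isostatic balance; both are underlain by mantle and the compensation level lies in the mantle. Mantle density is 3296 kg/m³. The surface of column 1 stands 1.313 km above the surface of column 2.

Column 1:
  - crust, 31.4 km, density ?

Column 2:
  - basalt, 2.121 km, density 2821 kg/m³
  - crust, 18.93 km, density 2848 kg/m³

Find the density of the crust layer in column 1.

Take the compensation level at the base of the deeper column (depth z_c below the surface of column 1) and equate Σ ρ_i t_i down to z_c; mantle fills any gap and the z_c terms cancel.
Column 1: 31.4×ρ + (z_c − 31.4)×3296
Column 2: 1.313×0 + 2.121×2821 + 18.93×2848 + (z_c − 1.313 − 21.051)×3296
The z_c×3296 term appears on both sides and cancels. Collect the known terms of each column as K = Σ(ρt)_known − 3296 × (depth of known layers): K_1 = 0 − 3296×31.4 = −103494.4; K_2 = 59895.981 − 3296×(1.313 + 21.051) = −13815.763.
Balance: K_1 + 31.4×ρ = K_2, so ρ = (K_2 − K_1)/31.4 = 89678.6/31.4 = 2860 kg/m³.

2860 kg/m³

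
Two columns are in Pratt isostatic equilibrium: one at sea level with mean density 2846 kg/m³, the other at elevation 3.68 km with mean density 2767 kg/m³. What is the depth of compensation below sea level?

129 km

ρ_ref D = ρ (D + h) → D (ρ_ref − ρ) = ρ h.
D = ρ h/(ρ_ref − ρ) = 2767 × 3.68 km/(2846 − 2767) = 129 km.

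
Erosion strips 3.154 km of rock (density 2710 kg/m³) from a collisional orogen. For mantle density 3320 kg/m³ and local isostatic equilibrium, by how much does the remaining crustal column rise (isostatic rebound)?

Unloading: uplift u = e ρ_c/ρ_m = 3.154 km × 2710/3320 = 2.57 km.

2.57 km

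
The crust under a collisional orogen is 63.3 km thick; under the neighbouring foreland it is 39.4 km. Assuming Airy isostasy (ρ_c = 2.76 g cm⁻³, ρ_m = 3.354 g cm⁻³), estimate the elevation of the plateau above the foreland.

Excess crust Δ = 63.3 km − 39.4 km = 23.9 km, split between elevation h and root r with h + r = Δ.
Airy balance ρ_c h = (ρ_m − ρ_c) r gives r = h ρ_c/(ρ_m − ρ_c), so h (1 + ρ_c/(ρ_m − ρ_c)) = Δ, i.e. h = Δ (ρ_m − ρ_c)/ρ_m.
h = 23.9 km × 0.594/3.354 = 4.23 km.

4.23 km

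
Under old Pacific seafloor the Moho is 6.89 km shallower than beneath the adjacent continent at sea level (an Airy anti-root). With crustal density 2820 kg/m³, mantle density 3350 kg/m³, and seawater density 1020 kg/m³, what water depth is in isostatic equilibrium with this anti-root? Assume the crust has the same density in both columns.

2.03 km

Replacing a thickness d of crust by seawater at the top must be balanced by replacing crust with mantle at the base: d (ρ_c − ρ_w) = a (ρ_m − ρ_c).
d = a (ρ_m − ρ_c)/(ρ_c − ρ_w) = 6.89 km × 530/1800 = 2.03 km.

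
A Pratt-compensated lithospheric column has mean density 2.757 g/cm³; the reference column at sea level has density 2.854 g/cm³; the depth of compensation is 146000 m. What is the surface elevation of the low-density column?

ρ_ref D = ρ (D + h) → h = D (ρ_ref − ρ)/ρ.
h = 146000 m × (2.854 − 2.757)/2.757 = 5140 m.

5140 m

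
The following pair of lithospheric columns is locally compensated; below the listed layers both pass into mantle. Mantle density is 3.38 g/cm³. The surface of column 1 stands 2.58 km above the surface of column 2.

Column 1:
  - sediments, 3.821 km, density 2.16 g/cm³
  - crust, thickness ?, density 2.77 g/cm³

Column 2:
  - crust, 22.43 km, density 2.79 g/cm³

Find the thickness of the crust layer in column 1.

28.3 km

Take the compensation level at the base of the deeper column (depth z_c below the surface of column 1) and equate Σ ρ_i t_i down to z_c; mantle fills any gap and the z_c terms cancel.
Column 1: 3.821×2.16 + x×2.77 + (z_c − 3.821 − x)×3.38
Column 2: 2.58×0 + 22.43×2.79 + (z_c − 2.58 − 22.43)×3.38
The z_c×3.38 term appears on both sides and cancels. Collect the known terms of each column as K = Σ(ρt)_known − 3.38 × (depth of known layers): K_1 = 8.25336 − 3.38×3.821 = −4.66162; K_2 = 62.5797 − 3.38×(2.58 + 22.43) = −21.9541.
Balance: K_1 − x×(3.38 − 2.77) = K_2, so x = (K_1 − K_2)/(3.38 − 2.77) = 17.2925/0.61 = 28.3 km.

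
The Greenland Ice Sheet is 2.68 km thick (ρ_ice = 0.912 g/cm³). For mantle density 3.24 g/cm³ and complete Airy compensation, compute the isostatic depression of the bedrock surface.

Balancing pressure at the compensation depth: the ice load ρ_ice t is balanced by mantle displaced below, ρ_m s.
s = t ρ_ice / ρ_m = 2.68 km × 0.912/3.24 = 0.754 km.

0.754 km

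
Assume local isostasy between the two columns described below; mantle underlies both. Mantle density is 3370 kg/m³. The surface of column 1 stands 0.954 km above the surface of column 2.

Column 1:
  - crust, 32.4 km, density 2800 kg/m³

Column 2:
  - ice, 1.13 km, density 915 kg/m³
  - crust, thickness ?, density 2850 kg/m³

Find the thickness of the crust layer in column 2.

24 km

Take the compensation level at the base of the deeper column (depth z_c below the surface of column 1) and equate Σ ρ_i t_i down to z_c; mantle fills any gap and the z_c terms cancel.
Column 1: 32.4×2800 + (z_c − 32.4)×3370
Column 2: 0.954×0 + 1.13×915 + x×2850 + (z_c − 0.954 − 1.13 − x)×3370
The z_c×3370 term appears on both sides and cancels. Collect the known terms of each column as K = Σ(ρt)_known − 3370 × (depth of known layers): K_1 = 90720 − 3370×32.4 = −18468; K_2 = 1033.95 − 3370×(0.954 + 1.13) = −5989.13.
Balance: K_1 = K_2 − x×(3370 − 2850), so x = (K_2 − K_1)/(3370 − 2850) = 12478.9/520 = 24 km.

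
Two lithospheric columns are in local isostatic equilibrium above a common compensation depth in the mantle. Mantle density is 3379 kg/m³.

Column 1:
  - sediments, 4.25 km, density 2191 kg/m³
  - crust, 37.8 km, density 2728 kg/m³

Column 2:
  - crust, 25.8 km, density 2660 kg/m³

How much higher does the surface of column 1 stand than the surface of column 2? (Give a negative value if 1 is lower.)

For any compensation level in the mantle, the mantle terms cancel and isostasy reduces to e = (Σt_1 − Σt_2) − (Σ(ρt)_1 − Σ(ρt)_2) / ρ_m.
Σt_1 = 42.05 km; Σt_2 = 25.8 km; Σ(ρt)_1 = 112430.15; Σ(ρt)_2 = 68628 (in km·kg/m³).
e = (42.05 − 25.8) − (112430.15 − 68628) / 3379 = 3.29 km.

3.29 km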